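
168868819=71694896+97173923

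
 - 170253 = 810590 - 980843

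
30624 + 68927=99551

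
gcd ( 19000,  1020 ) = 20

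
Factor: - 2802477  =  -3^1*934159^1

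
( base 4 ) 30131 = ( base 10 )797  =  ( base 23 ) 1BF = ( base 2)1100011101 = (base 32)ot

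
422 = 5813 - 5391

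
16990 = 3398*5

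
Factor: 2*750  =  2^2 *3^1 *5^3 = 1500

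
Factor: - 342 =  - 2^1*3^2*19^1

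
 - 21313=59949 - 81262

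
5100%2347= 406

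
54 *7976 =430704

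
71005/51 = 71005/51 = 1392.25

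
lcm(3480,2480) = 215760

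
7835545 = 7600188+235357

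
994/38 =497/19=26.16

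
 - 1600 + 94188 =92588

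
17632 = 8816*2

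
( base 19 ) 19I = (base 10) 550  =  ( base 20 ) 17a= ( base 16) 226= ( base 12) 39A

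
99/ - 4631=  -9/421 = -0.02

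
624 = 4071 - 3447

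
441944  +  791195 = 1233139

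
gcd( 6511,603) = 1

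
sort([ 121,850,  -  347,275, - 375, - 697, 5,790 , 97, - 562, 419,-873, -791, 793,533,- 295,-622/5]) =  [-873,-791, - 697, - 562, -375  , -347,  -  295 , - 622/5,5, 97, 121, 275,419, 533,790,793, 850 ] 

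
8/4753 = 8/4753 = 0.00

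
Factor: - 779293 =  - 269^1 * 2897^1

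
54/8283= 18/2761= 0.01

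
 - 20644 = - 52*397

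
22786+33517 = 56303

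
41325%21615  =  19710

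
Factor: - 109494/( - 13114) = 3^2 * 7^1*11^1 * 83^(-1 ) = 693/83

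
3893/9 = 3893/9 = 432.56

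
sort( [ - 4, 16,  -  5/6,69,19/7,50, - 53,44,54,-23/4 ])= [ - 53, -23/4, - 4, - 5/6,19/7,16,44,50,54,69]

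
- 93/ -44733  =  1/481  =  0.00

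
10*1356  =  13560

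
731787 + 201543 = 933330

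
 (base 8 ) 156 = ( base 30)3K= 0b1101110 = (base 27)42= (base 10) 110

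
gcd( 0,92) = 92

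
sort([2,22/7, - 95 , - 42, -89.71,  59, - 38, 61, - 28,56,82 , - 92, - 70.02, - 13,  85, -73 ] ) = [ - 95, - 92, - 89.71, - 73, - 70.02, - 42, - 38, - 28,-13,2, 22/7,56,  59,61,82,85 ] 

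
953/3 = 317 + 2/3 = 317.67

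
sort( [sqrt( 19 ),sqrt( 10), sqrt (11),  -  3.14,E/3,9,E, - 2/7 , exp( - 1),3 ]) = [ - 3.14, - 2/7,exp( - 1 ),E/3,E,3, sqrt( 10),  sqrt( 11 ),sqrt(19 ), 9]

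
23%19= 4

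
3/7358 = 3/7358 = 0.00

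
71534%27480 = 16574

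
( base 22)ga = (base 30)C2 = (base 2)101101010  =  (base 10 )362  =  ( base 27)db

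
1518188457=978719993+539468464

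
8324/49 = 8324/49= 169.88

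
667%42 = 37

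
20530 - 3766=16764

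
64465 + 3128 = 67593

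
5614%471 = 433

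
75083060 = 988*75995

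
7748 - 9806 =  -  2058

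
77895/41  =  1899  +  36/41 = 1899.88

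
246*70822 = 17422212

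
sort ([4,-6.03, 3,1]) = [ - 6.03,1,3,4]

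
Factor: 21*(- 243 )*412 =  - 2^2*3^6*7^1*103^1 = - 2102436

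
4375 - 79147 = -74772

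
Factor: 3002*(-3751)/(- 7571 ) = 11260502/7571 = 2^1*11^2*19^1 * 31^1*67^(-1 )*79^1*113^(-1 ) 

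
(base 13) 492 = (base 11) 663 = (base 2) 1100011011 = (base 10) 795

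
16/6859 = 16/6859 = 0.00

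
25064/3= 25064/3 = 8354.67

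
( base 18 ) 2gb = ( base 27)182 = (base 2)1110110011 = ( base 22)1l1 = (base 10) 947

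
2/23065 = 2/23065 = 0.00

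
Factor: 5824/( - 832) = -7^1 = - 7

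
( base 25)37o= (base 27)2MM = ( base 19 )5E3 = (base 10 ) 2074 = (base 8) 4032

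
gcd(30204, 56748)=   12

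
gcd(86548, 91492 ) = 4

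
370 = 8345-7975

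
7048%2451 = 2146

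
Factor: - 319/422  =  -2^( - 1)*11^1*29^1 * 211^( - 1)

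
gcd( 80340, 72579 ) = 39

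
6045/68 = 88  +  61/68 = 88.90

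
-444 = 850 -1294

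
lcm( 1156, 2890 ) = 5780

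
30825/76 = 30825/76=405.59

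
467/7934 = 467/7934=0.06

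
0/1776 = 0 = 0.00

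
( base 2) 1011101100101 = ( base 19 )GB4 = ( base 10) 5989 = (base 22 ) C85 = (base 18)108d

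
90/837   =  10/93=0.11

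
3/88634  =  3/88634 = 0.00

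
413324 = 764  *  541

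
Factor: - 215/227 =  - 5^1 * 43^1*227^ (-1) 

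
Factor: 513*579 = 3^4*19^1*193^1 = 297027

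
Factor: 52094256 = 2^4 * 3^1 * 17^1*63841^1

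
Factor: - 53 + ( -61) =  - 114 =-2^1 * 3^1 *19^1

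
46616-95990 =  - 49374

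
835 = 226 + 609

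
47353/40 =1183+33/40  =  1183.83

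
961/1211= 961/1211  =  0.79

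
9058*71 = 643118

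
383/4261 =383/4261 = 0.09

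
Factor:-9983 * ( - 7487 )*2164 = 161743248244=2^2*67^1 * 149^1* 541^1* 7487^1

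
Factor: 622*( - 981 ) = - 610182=- 2^1*3^2*109^1*311^1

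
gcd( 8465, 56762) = 1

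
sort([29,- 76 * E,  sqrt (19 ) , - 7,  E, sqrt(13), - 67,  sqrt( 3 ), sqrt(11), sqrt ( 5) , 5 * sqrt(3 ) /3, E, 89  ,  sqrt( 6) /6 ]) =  [- 76*E,-67, - 7,sqrt(6) /6, sqrt( 3),  sqrt (5),  E , E, 5*sqrt( 3 )/3,sqrt(11), sqrt( 13 ),sqrt( 19 )  ,  29,89 ] 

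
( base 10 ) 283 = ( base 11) 238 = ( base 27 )AD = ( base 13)18A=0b100011011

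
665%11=5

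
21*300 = 6300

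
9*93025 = 837225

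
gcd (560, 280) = 280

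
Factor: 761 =761^1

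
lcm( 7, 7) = 7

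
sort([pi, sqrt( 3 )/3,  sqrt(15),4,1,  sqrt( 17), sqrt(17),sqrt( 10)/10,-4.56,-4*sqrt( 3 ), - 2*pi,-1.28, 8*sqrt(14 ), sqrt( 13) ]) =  [  -  4*sqrt(3), - 2*pi , - 4.56, - 1.28, sqrt(10 )/10,sqrt( 3 )/3, 1,pi,sqrt(13 ), sqrt( 15 ),4, sqrt ( 17),  sqrt(17 ),  8*  sqrt(14 )]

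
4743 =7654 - 2911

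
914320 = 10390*88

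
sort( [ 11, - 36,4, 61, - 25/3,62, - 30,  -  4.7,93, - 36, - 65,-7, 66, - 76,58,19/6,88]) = [ - 76, - 65, - 36, - 36, - 30, - 25/3, - 7, - 4.7, 19/6,4 , 11,58, 61,62,  66,88,  93]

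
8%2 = 0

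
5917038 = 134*44157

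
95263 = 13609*7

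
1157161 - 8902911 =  - 7745750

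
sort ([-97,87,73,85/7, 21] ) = [ - 97,85/7, 21,73,87] 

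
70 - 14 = 56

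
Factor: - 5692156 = -2^2*1423039^1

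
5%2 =1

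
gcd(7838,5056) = 2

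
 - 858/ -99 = 26/3 = 8.67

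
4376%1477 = 1422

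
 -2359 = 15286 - 17645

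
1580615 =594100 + 986515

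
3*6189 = 18567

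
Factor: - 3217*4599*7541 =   -  111568966803=- 3^2*7^1*73^1*3217^1 * 7541^1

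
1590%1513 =77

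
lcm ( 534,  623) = 3738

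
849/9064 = 849/9064 = 0.09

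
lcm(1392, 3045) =48720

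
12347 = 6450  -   - 5897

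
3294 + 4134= 7428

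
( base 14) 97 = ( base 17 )7E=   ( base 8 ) 205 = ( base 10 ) 133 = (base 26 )53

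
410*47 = 19270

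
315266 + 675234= 990500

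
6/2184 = 1/364 = 0.00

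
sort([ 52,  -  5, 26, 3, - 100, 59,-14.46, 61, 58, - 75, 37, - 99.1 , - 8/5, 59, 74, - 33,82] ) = [ - 100, - 99.1,-75, - 33, - 14.46, - 5, - 8/5, 3, 26 , 37,52, 58, 59, 59, 61, 74, 82] 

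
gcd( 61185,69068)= 1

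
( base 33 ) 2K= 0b1010110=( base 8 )126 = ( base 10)86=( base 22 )3K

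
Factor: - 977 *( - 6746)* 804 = 2^3*3^1*67^1*977^1*3373^1 = 5299036968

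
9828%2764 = 1536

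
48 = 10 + 38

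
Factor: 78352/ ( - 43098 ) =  - 39176/21549 = - 2^3*3^( - 1)*11^(-1 ) *59^1*83^1*653^ ( - 1) 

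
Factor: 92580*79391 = 2^2*3^1*5^1*13^1*31^1*197^1*1543^1   =  7350018780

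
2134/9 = 2134/9 = 237.11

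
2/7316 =1/3658 = 0.00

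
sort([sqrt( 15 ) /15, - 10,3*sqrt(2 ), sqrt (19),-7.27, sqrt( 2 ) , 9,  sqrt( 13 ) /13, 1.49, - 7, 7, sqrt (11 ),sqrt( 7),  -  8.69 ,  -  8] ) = [ - 10, - 8.69, - 8, - 7.27, - 7, sqrt ( 15 )/15, sqrt(13)/13, sqrt( 2) , 1.49, sqrt( 7 ),sqrt( 11 ),3*sqrt(2), sqrt( 19), 7, 9 ] 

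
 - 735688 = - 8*91961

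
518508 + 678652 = 1197160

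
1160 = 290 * 4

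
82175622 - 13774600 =68401022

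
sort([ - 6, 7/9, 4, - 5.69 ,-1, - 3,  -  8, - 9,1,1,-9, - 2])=[ - 9, - 9, - 8,-6,-5.69, - 3,-2, - 1 , 7/9,1 , 1, 4 ] 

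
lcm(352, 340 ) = 29920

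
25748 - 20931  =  4817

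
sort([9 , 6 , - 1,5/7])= [ - 1,5/7, 6, 9] 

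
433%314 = 119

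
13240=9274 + 3966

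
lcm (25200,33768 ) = 1688400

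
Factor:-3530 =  - 2^1*5^1 *353^1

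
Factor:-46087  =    -  17^1 * 2711^1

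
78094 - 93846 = - 15752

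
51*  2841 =144891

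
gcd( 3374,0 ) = 3374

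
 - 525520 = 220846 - 746366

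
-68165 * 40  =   - 2726600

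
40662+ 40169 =80831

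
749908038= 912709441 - 162801403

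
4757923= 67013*71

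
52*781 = 40612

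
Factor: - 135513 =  - 3^4* 7^1*239^1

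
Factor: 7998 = 2^1*3^1*31^1 *43^1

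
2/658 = 1/329 = 0.00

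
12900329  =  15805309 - 2904980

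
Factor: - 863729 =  -863729^1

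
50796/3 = 16932 = 16932.00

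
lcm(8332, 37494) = 74988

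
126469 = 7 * 18067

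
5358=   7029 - 1671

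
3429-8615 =  -  5186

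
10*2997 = 29970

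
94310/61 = 94310/61 = 1546.07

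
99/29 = 3+12/29 = 3.41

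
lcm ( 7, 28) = 28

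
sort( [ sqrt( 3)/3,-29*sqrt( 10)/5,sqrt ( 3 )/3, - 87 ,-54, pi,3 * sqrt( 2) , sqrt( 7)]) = [-87,-54 ,-29*sqrt(10 ) /5, sqrt( 3 ) /3,sqrt( 3) /3,sqrt(7 ),pi, 3*sqrt(2)]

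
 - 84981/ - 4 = 21245  +  1/4 = 21245.25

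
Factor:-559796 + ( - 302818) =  - 862614 = - 2^1*3^2*17^1*2819^1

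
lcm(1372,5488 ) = 5488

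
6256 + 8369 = 14625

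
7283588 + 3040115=10323703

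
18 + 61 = 79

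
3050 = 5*610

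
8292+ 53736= 62028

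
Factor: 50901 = 3^1 * 19^2*47^1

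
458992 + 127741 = 586733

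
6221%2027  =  140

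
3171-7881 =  - 4710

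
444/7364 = 111/1841=0.06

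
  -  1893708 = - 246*7698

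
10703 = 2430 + 8273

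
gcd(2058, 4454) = 2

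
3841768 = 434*8852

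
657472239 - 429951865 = 227520374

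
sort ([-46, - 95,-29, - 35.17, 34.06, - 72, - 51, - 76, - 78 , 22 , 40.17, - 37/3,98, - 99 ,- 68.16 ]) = [ - 99 , - 95, - 78, -76, - 72, - 68.16, - 51, - 46, - 35.17, - 29, - 37/3,22,  34.06,  40.17, 98] 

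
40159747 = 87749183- 47589436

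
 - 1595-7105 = -8700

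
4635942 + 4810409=9446351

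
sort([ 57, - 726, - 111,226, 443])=[- 726, - 111, 57,226,443]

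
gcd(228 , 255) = 3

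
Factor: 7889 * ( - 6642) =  - 2^1 * 3^4*7^3*23^1 * 41^1=-  52398738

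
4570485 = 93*49145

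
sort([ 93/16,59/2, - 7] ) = [ - 7,  93/16 , 59/2 ]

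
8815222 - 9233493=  - 418271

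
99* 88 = 8712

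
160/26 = 80/13 = 6.15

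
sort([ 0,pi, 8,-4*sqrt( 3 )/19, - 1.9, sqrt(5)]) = [ - 1.9,  -  4*sqrt( 3 )/19, 0,sqrt(5), pi,8 ]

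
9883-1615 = 8268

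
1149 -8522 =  - 7373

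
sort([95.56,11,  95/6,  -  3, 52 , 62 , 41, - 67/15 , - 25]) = [ - 25, - 67/15, - 3 , 11,  95/6,41,52, 62,95.56] 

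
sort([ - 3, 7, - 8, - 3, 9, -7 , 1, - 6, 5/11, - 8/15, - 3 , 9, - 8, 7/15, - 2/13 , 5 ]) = [-8, - 8,-7,-6, - 3,-3, - 3,-8/15, - 2/13, 5/11, 7/15, 1, 5,7,9,9 ]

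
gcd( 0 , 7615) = 7615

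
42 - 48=-6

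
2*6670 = 13340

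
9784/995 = 9784/995  =  9.83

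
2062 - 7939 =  - 5877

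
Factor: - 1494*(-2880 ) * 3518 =2^8*3^4*5^1 * 83^1 * 1759^1 = 15136968960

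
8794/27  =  325+19/27=325.70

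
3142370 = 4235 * 742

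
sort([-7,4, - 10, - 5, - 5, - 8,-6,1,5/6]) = [ - 10, - 8, - 7, - 6, - 5,-5, 5/6 , 1,  4] 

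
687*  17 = 11679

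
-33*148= -4884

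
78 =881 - 803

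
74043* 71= 5257053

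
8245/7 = 1177+ 6/7 = 1177.86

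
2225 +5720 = 7945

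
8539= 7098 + 1441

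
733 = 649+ 84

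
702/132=117/22 = 5.32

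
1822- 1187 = 635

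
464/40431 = 464/40431 = 0.01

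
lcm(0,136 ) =0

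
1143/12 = 381/4=95.25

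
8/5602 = 4/2801 = 0.00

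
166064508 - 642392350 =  - 476327842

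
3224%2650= 574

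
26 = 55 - 29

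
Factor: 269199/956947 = 3^2 * 7^1*17^(-1) * 181^( - 1 ) * 311^( - 1 )*4273^1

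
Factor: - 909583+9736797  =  2^1*11^1 *401237^1 = 8827214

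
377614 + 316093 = 693707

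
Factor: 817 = 19^1*43^1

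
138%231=138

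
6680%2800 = 1080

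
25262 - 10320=14942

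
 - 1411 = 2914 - 4325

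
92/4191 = 92/4191 =0.02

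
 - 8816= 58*( - 152 ) 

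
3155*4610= 14544550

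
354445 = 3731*95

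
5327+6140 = 11467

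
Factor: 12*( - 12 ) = - 2^4 * 3^2 =- 144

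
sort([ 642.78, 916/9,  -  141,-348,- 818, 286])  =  [ - 818, - 348,- 141, 916/9, 286,642.78]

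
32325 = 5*6465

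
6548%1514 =492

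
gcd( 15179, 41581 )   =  43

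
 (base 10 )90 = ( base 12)76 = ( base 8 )132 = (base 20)4a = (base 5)330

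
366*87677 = 32089782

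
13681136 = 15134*904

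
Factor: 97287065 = 5^1 * 53^1*367121^1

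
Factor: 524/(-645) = -2^2*3^(  -  1)*5^( - 1 )*43^( - 1 )*131^1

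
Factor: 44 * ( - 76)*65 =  - 217360 = -2^4 *5^1*11^1*13^1 * 19^1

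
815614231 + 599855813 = 1415470044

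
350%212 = 138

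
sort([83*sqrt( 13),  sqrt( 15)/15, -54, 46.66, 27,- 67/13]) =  [ - 54, - 67/13,sqrt( 15)/15,27,46.66, 83*sqrt( 13)]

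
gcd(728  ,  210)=14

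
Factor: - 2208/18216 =-2^2 * 3^(  -  1) * 11^( - 1)= - 4/33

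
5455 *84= 458220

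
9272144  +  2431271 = 11703415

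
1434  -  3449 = - 2015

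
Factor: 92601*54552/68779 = 5051569752/68779 =2^3*3^3*  109^( - 1)*631^( - 1) *2273^1* 10289^1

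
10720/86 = 5360/43 = 124.65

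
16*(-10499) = -167984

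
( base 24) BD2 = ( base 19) I80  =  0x19FA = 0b1100111111010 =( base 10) 6650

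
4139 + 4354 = 8493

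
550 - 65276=  -  64726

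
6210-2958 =3252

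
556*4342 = 2414152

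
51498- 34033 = 17465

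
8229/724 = 8229/724 = 11.37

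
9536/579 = 9536/579 = 16.47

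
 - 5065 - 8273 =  -13338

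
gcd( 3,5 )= 1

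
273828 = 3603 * 76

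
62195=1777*35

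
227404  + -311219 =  - 83815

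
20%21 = 20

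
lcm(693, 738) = 56826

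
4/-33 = - 4/33 = - 0.12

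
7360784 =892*8252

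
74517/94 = 74517/94 = 792.73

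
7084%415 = 29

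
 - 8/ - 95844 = 2/23961=0.00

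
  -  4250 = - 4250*1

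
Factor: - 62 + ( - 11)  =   - 73 = - 73^1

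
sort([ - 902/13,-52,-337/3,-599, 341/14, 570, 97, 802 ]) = [-599 ,-337/3, - 902/13,-52,341/14,  97, 570 , 802 ]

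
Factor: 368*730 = 268640 = 2^5*5^1*23^1*73^1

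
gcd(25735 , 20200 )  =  5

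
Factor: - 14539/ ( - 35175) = 31/75 = 3^( - 1)*5^(-2)*31^1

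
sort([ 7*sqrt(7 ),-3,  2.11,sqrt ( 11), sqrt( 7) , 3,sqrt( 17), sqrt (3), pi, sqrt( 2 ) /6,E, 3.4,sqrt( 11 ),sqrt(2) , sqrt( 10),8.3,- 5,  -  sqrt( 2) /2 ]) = [ - 5, - 3, - sqrt( 2) /2, sqrt( 2 ) /6,sqrt( 2), sqrt ( 3), 2.11, sqrt( 7 ),E, 3,pi, sqrt( 10),  sqrt( 11), sqrt(11) , 3.4,  sqrt( 17 ),8.3,7*sqrt ( 7) ]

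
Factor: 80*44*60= 211200 = 2^8*3^1*5^2*11^1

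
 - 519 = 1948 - 2467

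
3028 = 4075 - 1047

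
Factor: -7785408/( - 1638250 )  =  2^5* 3^1*5^( - 3 )*23^1*41^1*43^1*6553^(-1 )=3892704/819125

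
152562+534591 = 687153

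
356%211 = 145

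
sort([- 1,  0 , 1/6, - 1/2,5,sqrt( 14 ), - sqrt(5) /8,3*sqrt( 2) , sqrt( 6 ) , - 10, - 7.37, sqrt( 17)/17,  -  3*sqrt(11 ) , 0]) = [ - 10,-3*sqrt( 11), - 7.37, - 1, - 1/2,-sqrt(5 )/8,0,0, 1/6,sqrt ( 17)/17, sqrt( 6),sqrt(14), 3*sqrt(2), 5]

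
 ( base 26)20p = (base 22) 2ID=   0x561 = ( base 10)1377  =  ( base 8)2541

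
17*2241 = 38097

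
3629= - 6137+9766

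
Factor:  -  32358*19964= -645995112=- 2^3*3^1*7^1 * 23^1 * 31^1*5393^1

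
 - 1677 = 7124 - 8801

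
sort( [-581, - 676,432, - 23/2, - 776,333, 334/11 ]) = [ - 776 , - 676, - 581, - 23/2,334/11,333,432]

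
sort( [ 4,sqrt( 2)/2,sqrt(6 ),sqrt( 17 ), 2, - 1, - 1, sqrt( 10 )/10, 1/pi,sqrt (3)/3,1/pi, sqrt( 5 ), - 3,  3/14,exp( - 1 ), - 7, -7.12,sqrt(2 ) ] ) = [ - 7.12,-7, - 3, - 1,-1, 3/14, sqrt(10)/10,1/pi, 1/pi,exp( - 1 ),  sqrt ( 3 )/3,sqrt(2 )/2 , sqrt(2), 2,sqrt( 5 ),sqrt( 6 ),4,sqrt(17) ]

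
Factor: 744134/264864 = 2^( - 4) * 3^( - 1) * 31^( - 1)*89^( - 1 )*372067^1 = 372067/132432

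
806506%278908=248690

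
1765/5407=1765/5407 = 0.33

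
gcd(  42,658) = 14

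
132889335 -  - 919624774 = 1052514109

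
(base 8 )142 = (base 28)3e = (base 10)98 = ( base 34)2u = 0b1100010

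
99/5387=99/5387 = 0.02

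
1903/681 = 2 + 541/681 = 2.79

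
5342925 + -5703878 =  - 360953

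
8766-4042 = 4724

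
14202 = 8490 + 5712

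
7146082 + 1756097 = 8902179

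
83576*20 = 1671520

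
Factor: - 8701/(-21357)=3^(-3 )*11^1 = 11/27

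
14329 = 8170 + 6159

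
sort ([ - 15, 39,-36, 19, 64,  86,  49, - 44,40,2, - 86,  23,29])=[ - 86, - 44, - 36 ,-15, 2 , 19, 23, 29, 39,40 , 49, 64, 86]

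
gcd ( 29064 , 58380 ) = 84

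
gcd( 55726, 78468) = 2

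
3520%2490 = 1030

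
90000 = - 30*( - 3000 ) 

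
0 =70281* 0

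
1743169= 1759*991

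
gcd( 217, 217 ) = 217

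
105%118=105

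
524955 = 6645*79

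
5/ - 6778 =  - 1  +  6773/6778  =  - 0.00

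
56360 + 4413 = 60773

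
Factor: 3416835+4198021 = 7614856 = 2^3 * 571^1*1667^1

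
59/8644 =59/8644 = 0.01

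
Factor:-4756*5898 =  - 28050888 =- 2^3* 3^1 * 29^1*41^1*983^1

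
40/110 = 4/11 = 0.36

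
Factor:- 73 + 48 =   -  25 =- 5^2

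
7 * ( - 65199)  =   - 456393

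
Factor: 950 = 2^1*5^2*19^1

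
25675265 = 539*47635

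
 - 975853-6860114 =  - 7835967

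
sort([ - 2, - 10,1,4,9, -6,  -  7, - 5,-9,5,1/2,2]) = [ - 10, - 9, - 7,-6,  -  5, - 2,1/2,1, 2,4,5,9]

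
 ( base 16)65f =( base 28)227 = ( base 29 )1R7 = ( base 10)1631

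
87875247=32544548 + 55330699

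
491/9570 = 491/9570 = 0.05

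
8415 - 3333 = 5082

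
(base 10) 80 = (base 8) 120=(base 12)68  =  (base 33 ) 2E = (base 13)62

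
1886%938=10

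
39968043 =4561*8763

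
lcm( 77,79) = 6083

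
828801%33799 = 17625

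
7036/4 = 1759 = 1759.00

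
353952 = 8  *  44244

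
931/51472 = 931/51472= 0.02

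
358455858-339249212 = 19206646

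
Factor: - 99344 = -2^4*7^1*887^1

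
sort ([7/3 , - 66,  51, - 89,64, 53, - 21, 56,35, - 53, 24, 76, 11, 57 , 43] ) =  [ - 89, - 66, - 53,-21 , 7/3,11, 24, 35,43, 51 , 53, 56, 57, 64, 76]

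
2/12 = 1/6 = 0.17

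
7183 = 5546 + 1637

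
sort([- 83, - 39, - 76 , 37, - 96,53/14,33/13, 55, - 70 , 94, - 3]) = [ - 96,  -  83, - 76,-70 , - 39 ,-3,33/13,53/14,  37, 55,94]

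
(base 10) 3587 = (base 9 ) 4825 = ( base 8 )7003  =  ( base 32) 3G3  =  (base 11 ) 2771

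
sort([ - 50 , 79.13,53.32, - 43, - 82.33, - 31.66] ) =[ - 82.33, - 50, - 43, - 31.66, 53.32, 79.13]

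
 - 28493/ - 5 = 28493/5 = 5698.60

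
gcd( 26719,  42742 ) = 7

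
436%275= 161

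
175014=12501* 14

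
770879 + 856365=1627244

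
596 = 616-20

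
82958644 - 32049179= 50909465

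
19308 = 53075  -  33767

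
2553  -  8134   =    -  5581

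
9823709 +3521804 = 13345513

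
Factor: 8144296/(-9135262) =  - 2^2 * 827^1*1231^1*1847^( - 1 )*2473^(-1) = -4072148/4567631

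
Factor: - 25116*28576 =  - 717714816 = - 2^7*3^1*7^1*13^1*19^1*23^1*47^1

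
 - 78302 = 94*(- 833 ) 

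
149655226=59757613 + 89897613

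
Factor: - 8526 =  - 2^1*3^1*7^2*29^1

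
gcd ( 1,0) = 1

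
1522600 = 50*30452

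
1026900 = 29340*35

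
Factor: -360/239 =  - 2^3*3^2*5^1*239^( - 1)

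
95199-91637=3562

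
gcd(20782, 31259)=1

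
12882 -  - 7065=19947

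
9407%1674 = 1037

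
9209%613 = 14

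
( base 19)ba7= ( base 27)5ja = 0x1048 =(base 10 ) 4168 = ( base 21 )99A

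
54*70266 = 3794364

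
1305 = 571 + 734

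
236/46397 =236/46397 = 0.01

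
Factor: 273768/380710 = 12444/17305 = 2^2*3^1*5^(-1) * 17^1*61^1*3461^(-1 )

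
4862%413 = 319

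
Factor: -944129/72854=  -  2^( - 1) * 17^1*19^1*37^1*73^ ( - 1)* 79^1 * 499^(  -  1 )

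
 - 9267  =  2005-11272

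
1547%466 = 149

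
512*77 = 39424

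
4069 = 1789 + 2280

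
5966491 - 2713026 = 3253465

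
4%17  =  4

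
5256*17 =89352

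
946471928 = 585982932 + 360488996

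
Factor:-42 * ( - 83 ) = 2^1*3^1*7^1 *83^1 = 3486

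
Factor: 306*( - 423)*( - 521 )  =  2^1*3^4*17^1*47^1*521^1 = 67437198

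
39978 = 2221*18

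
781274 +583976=1365250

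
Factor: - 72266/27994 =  - 23^1*1571^1*13997^( - 1 ) = -36133/13997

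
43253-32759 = 10494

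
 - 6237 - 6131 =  - 12368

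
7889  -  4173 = 3716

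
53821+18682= 72503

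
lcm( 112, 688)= 4816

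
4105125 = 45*91225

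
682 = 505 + 177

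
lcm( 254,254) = 254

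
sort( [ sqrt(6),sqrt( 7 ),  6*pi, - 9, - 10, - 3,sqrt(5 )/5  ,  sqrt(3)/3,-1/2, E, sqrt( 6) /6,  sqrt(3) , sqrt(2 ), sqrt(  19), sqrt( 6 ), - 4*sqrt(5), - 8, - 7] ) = [ - 10 , -9, - 4*sqrt(5), - 8,-7,  -  3, - 1/2, sqrt (6 )/6, sqrt(5)/5 , sqrt( 3 ) /3,sqrt( 2), sqrt(3), sqrt(6),sqrt( 6) , sqrt( 7 ),  E, sqrt(19 ),6*pi ] 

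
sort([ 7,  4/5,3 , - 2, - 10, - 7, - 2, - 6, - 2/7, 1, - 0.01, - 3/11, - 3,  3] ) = [ - 10, - 7, - 6, - 3, - 2, - 2 , - 2/7,-3/11 , - 0.01,  4/5, 1,3, 3, 7 ] 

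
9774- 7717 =2057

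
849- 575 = 274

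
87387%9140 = 5127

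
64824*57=3694968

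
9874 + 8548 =18422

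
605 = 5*121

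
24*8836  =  212064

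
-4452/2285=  - 2+118/2285 = - 1.95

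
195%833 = 195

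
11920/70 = 170 + 2/7 = 170.29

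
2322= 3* 774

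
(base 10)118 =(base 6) 314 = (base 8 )166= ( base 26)4E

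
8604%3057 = 2490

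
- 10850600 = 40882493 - 51733093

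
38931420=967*40260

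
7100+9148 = 16248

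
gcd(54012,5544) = 84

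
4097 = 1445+2652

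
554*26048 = 14430592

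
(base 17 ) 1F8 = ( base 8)1050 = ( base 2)1000101000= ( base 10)552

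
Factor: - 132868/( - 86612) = 367^( - 1 )*563^1 = 563/367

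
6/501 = 2/167 = 0.01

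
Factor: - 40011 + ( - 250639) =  - 290650 = - 2^1 * 5^2*5813^1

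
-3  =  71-74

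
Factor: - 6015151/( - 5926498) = 207419/204362 = 2^( - 1)*41^1*5059^1*102181^(  -  1 ) 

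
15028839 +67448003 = 82476842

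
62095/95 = 653  +  12/19=653.63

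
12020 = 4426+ 7594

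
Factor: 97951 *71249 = 7^2 * 1999^1*71249^1= 6978910799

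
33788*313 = 10575644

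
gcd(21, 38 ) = 1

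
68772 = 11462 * 6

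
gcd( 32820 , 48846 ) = 6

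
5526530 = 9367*590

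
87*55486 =4827282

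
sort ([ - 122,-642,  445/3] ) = [-642, - 122, 445/3 ] 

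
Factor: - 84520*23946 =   -  2023915920 = - 2^4*3^1*5^1*13^1 * 307^1*2113^1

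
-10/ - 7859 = 10/7859 = 0.00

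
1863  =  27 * 69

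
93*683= 63519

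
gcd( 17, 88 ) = 1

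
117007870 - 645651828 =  - 528643958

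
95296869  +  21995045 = 117291914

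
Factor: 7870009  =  7^1*19^1*47^1*1259^1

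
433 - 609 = -176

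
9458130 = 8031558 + 1426572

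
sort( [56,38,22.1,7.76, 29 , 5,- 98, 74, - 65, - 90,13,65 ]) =[ - 98, - 90, - 65,5,7.76,  13,22.1,  29,  38, 56,  65, 74 ] 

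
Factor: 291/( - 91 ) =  - 3^1*7^(-1 )*13^ ( - 1 )*97^1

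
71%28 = 15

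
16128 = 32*504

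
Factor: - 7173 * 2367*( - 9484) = 161024008644 = 2^2 * 3^4*263^1*797^1*2371^1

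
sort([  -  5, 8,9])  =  [ - 5,8,9] 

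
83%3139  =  83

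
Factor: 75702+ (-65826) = 9876 = 2^2 * 3^1 *823^1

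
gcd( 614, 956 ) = 2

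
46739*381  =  17807559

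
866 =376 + 490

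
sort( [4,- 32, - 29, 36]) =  [  -  32, - 29,4, 36]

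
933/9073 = 933/9073 = 0.10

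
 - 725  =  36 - 761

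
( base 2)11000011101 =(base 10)1565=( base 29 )1OS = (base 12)aa5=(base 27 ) 23Q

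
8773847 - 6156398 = 2617449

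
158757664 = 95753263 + 63004401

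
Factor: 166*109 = 2^1*83^1*109^1 = 18094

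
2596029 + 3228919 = 5824948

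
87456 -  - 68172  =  155628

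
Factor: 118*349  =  2^1 * 59^1*349^1 = 41182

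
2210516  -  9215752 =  - 7005236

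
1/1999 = 1/1999= 0.00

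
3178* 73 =231994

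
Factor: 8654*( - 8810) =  - 2^2 * 5^1*881^1*4327^1 = -  76241740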